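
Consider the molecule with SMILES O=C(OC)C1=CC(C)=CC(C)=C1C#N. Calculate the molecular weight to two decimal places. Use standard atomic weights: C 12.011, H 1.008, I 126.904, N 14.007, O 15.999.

189.21 g/mol

First, the molecular formula is C11H11NO2 (counting implicit H from valence).
  C: 11 × 12.011 = 132.121
  H: 11 × 1.008 = 11.088
  N: 1 × 14.007 = 14.007
  O: 2 × 15.999 = 31.998
Sum: 11×12.011 + 11×1.008 + 1×14.007 + 2×15.999 = 189.214 → 189.21 g/mol.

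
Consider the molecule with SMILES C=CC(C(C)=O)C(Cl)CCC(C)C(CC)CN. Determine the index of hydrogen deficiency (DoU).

Molecular formula: C14H26ClNO.
DoU = (2C + 2 + N − H − X) / 2, where X is the halogen count and O/S are ignored.
    = (2·14 + 2 + 1 − 26 − 1) / 2 = 4 / 2 = 2.

2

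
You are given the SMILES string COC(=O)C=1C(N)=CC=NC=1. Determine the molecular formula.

C7H8N2O2

Walk through each heavy atom and fill implicit hydrogens from standard valence (C 4, N 3, O 2, S 2, halogen 1):
  atom 1: C, bond orders sum to 1 (valence 4) → 3 H
  atom 2: O, bond orders sum to 2 (valence 2) → 0 H
  atom 3: C, bond orders sum to 4 (valence 4) → 0 H
  atom 4: O, bond orders sum to 2 (valence 2) → 0 H
  atom 5: C, bond orders sum to 4 (valence 4) → 0 H
  atom 6: C, bond orders sum to 4 (valence 4) → 0 H
  atom 7: N, bond orders sum to 1 (valence 3) → 2 H
  atom 8: C, bond orders sum to 3 (valence 4) → 1 H
  atom 9: C, bond orders sum to 3 (valence 4) → 1 H
  atom 10: N, bond orders sum to 3 (valence 3) → 0 H
  atom 11: C, bond orders sum to 3 (valence 4) → 1 H
Totals → C:7, H:8, N:2, O:2.
In Hill order: C7H8N2O2.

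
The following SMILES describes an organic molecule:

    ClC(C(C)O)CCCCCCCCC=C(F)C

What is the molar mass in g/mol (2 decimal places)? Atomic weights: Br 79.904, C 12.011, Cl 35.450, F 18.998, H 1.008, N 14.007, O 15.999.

First, the molecular formula is C14H26ClFO (counting implicit H from valence).
  C: 14 × 12.011 = 168.154
  Cl: 1 × 35.450 = 35.450
  F: 1 × 18.998 = 18.998
  H: 26 × 1.008 = 26.208
  O: 1 × 15.999 = 15.999
Sum: 14×12.011 + 1×35.450 + 1×18.998 + 26×1.008 + 1×15.999 = 264.809 → 264.81 g/mol.

264.81 g/mol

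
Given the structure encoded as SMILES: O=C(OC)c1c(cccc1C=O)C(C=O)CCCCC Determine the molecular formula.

Walk through each heavy atom and fill implicit hydrogens from standard valence (C 4, N 3, O 2, S 2, halogen 1); for lowercase aromatic atoms, an aromatic c carries 1 H when it has two neighbours and 0 H with three, and aromatic n carries 0 H:
  atom 1: O, bond orders sum to 2 (valence 2) → 0 H
  atom 2: C, bond orders sum to 4 (valence 4) → 0 H
  atom 3: O, bond orders sum to 2 (valence 2) → 0 H
  atom 4: C, bond orders sum to 1 (valence 4) → 3 H
  atom 5: aromatic c, 3 neighbours → 0 H
  atom 6: aromatic c, 3 neighbours → 0 H
  atom 7: aromatic c, 2 neighbours → 1 H
  atom 8: aromatic c, 2 neighbours → 1 H
  atom 9: aromatic c, 2 neighbours → 1 H
  atom 10: aromatic c, 3 neighbours → 0 H
  atom 11: C, bond orders sum to 3 (valence 4) → 1 H
  atom 12: O, bond orders sum to 2 (valence 2) → 0 H
  atom 13: C, bond orders sum to 3 (valence 4) → 1 H
  atom 14: C, bond orders sum to 3 (valence 4) → 1 H
  atom 15: O, bond orders sum to 2 (valence 2) → 0 H
  atom 16: C, bond orders sum to 2 (valence 4) → 2 H
  atom 17: C, bond orders sum to 2 (valence 4) → 2 H
  atom 18: C, bond orders sum to 2 (valence 4) → 2 H
  atom 19: C, bond orders sum to 2 (valence 4) → 2 H
  atom 20: C, bond orders sum to 1 (valence 4) → 3 H
Totals → C:16, H:20, O:4.

C16H20O4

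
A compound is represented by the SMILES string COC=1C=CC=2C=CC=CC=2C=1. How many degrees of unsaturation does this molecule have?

Molecular formula: C11H10O.
DoU = (2C + 2 + N − H − X) / 2, where X is the halogen count and O/S are ignored.
    = (2·11 + 2 + 0 − 10 − 0) / 2 = 14 / 2 = 7.

7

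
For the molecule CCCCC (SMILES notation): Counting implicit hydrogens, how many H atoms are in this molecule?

Walk through each heavy atom and fill implicit hydrogens from standard valence (C 4, N 3, O 2, S 2, halogen 1):
  atom 1: C, bond orders sum to 1 (valence 4) → 3 H
  atom 2: C, bond orders sum to 2 (valence 4) → 2 H
  atom 3: C, bond orders sum to 2 (valence 4) → 2 H
  atom 4: C, bond orders sum to 2 (valence 4) → 2 H
  atom 5: C, bond orders sum to 1 (valence 4) → 3 H
Total hydrogens: 12.

12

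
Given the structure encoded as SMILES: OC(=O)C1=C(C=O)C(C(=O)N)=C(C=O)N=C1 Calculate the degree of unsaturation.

8

Molecular formula: C9H6N2O5.
DoU = (2C + 2 + N − H − X) / 2, where X is the halogen count and O/S are ignored.
    = (2·9 + 2 + 2 − 6 − 0) / 2 = 16 / 2 = 8.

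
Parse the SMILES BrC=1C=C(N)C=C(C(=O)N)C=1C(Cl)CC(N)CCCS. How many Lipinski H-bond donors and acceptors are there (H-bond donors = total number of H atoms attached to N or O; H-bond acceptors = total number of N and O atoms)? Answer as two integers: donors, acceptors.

6, 4

Donors: find every N or O and count the H atoms it carries.
  atom 5 (N): bond orders sum to 1 → 2 H
  atom 9 (O): bond orders sum to 2 → 0 H
  atom 10 (N): bond orders sum to 1 → 2 H
  atom 16 (N): bond orders sum to 1 → 2 H
Lipinski HBD = 6.
Acceptors: N atoms = 3, O atoms = 1 → HBA = 4.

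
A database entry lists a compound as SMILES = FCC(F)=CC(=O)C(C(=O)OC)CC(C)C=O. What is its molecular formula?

C11H14F2O4

Walk through each heavy atom and fill implicit hydrogens from standard valence (C 4, N 3, O 2, S 2, halogen 1):
  atom 1: F (halogen, monovalent) → 0 H
  atom 2: C, bond orders sum to 2 (valence 4) → 2 H
  atom 3: C, bond orders sum to 4 (valence 4) → 0 H
  atom 4: F (halogen, monovalent) → 0 H
  atom 5: C, bond orders sum to 3 (valence 4) → 1 H
  atom 6: C, bond orders sum to 4 (valence 4) → 0 H
  atom 7: O, bond orders sum to 2 (valence 2) → 0 H
  atom 8: C, bond orders sum to 3 (valence 4) → 1 H
  atom 9: C, bond orders sum to 4 (valence 4) → 0 H
  atom 10: O, bond orders sum to 2 (valence 2) → 0 H
  atom 11: O, bond orders sum to 2 (valence 2) → 0 H
  atom 12: C, bond orders sum to 1 (valence 4) → 3 H
  atom 13: C, bond orders sum to 2 (valence 4) → 2 H
  atom 14: C, bond orders sum to 3 (valence 4) → 1 H
  atom 15: C, bond orders sum to 1 (valence 4) → 3 H
  atom 16: C, bond orders sum to 3 (valence 4) → 1 H
  atom 17: O, bond orders sum to 2 (valence 2) → 0 H
Totals → C:11, H:14, F:2, O:4.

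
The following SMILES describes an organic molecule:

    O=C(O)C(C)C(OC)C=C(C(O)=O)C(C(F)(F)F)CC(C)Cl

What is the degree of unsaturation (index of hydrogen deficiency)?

3

Degree of unsaturation = (number of rings) + (number of π bonds).
Ring closures in the SMILES: 0.
π bonds: 3 double bonds (each 1 DoU) → 3 DoU from unsaturation.
Total DoU = 0 + 3 = 3.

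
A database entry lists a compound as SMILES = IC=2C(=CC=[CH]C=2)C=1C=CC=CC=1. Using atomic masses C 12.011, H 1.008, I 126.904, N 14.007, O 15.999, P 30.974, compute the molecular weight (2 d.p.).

First, the molecular formula is C12H9I (counting implicit H from valence).
  C: 12 × 12.011 = 144.132
  H: 9 × 1.008 = 9.072
  I: 1 × 126.904 = 126.904
Sum: 12×12.011 + 9×1.008 + 1×126.904 = 280.108 → 280.11 g/mol.

280.11 g/mol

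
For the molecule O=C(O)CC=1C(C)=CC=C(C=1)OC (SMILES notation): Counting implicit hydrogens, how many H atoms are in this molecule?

Walk through each heavy atom and fill implicit hydrogens from standard valence (C 4, N 3, O 2, S 2, halogen 1):
  atom 1: O, bond orders sum to 2 (valence 2) → 0 H
  atom 2: C, bond orders sum to 4 (valence 4) → 0 H
  atom 3: O, bond orders sum to 1 (valence 2) → 1 H
  atom 4: C, bond orders sum to 2 (valence 4) → 2 H
  atom 5: C, bond orders sum to 4 (valence 4) → 0 H
  atom 6: C, bond orders sum to 4 (valence 4) → 0 H
  atom 7: C, bond orders sum to 1 (valence 4) → 3 H
  atom 8: C, bond orders sum to 3 (valence 4) → 1 H
  atom 9: C, bond orders sum to 3 (valence 4) → 1 H
  atom 10: C, bond orders sum to 4 (valence 4) → 0 H
  atom 11: C, bond orders sum to 3 (valence 4) → 1 H
  atom 12: O, bond orders sum to 2 (valence 2) → 0 H
  atom 13: C, bond orders sum to 1 (valence 4) → 3 H
Total hydrogens: 12.

12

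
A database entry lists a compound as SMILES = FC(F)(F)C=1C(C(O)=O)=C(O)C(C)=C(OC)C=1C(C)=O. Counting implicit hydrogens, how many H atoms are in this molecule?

Walk through each heavy atom and fill implicit hydrogens from standard valence (C 4, N 3, O 2, S 2, halogen 1):
  atom 1: F (halogen, monovalent) → 0 H
  atom 2: C, bond orders sum to 4 (valence 4) → 0 H
  atom 3: F (halogen, monovalent) → 0 H
  atom 4: F (halogen, monovalent) → 0 H
  atom 5: C, bond orders sum to 4 (valence 4) → 0 H
  atom 6: C, bond orders sum to 4 (valence 4) → 0 H
  atom 7: C, bond orders sum to 4 (valence 4) → 0 H
  atom 8: O, bond orders sum to 1 (valence 2) → 1 H
  atom 9: O, bond orders sum to 2 (valence 2) → 0 H
  atom 10: C, bond orders sum to 4 (valence 4) → 0 H
  atom 11: O, bond orders sum to 1 (valence 2) → 1 H
  atom 12: C, bond orders sum to 4 (valence 4) → 0 H
  atom 13: C, bond orders sum to 1 (valence 4) → 3 H
  atom 14: C, bond orders sum to 4 (valence 4) → 0 H
  atom 15: O, bond orders sum to 2 (valence 2) → 0 H
  atom 16: C, bond orders sum to 1 (valence 4) → 3 H
  atom 17: C, bond orders sum to 4 (valence 4) → 0 H
  atom 18: C, bond orders sum to 4 (valence 4) → 0 H
  atom 19: C, bond orders sum to 1 (valence 4) → 3 H
  atom 20: O, bond orders sum to 2 (valence 2) → 0 H
Total hydrogens: 11.

11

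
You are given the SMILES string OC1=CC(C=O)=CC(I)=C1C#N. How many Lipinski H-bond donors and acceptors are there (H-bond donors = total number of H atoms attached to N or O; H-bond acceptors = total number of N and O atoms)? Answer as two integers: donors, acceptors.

1, 3

Donors: find every N or O and count the H atoms it carries.
  atom 1 (O): bond orders sum to 1 → 1 H
  atom 6 (O): bond orders sum to 2 → 0 H
  atom 12 (N): bond orders sum to 3 → 0 H
Lipinski HBD = 1.
Acceptors: N atoms = 1, O atoms = 2 → HBA = 3.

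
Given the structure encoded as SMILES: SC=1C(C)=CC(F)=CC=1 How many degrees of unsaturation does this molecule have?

Degree of unsaturation = (number of rings) + (number of π bonds).
Ring closures in the SMILES: 1.
π bonds: 3 double bonds (each 1 DoU) → 3 DoU from unsaturation.
Total DoU = 1 + 3 = 4.

4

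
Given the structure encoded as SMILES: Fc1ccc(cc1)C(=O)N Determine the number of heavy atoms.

Every atom symbol written in the SMILES (organic subset) is one heavy atom; implicit H are not written.
Heavy atoms by element → C:7, F:1, N:1, O:1.
Total: 10.

10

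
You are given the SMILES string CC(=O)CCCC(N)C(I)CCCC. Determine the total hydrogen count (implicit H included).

Walk through each heavy atom and fill implicit hydrogens from standard valence (C 4, N 3, O 2, S 2, halogen 1):
  atom 1: C, bond orders sum to 1 (valence 4) → 3 H
  atom 2: C, bond orders sum to 4 (valence 4) → 0 H
  atom 3: O, bond orders sum to 2 (valence 2) → 0 H
  atom 4: C, bond orders sum to 2 (valence 4) → 2 H
  atom 5: C, bond orders sum to 2 (valence 4) → 2 H
  atom 6: C, bond orders sum to 2 (valence 4) → 2 H
  atom 7: C, bond orders sum to 3 (valence 4) → 1 H
  atom 8: N, bond orders sum to 1 (valence 3) → 2 H
  atom 9: C, bond orders sum to 3 (valence 4) → 1 H
  atom 10: I (halogen, monovalent) → 0 H
  atom 11: C, bond orders sum to 2 (valence 4) → 2 H
  atom 12: C, bond orders sum to 2 (valence 4) → 2 H
  atom 13: C, bond orders sum to 2 (valence 4) → 2 H
  atom 14: C, bond orders sum to 1 (valence 4) → 3 H
Total hydrogens: 22.

22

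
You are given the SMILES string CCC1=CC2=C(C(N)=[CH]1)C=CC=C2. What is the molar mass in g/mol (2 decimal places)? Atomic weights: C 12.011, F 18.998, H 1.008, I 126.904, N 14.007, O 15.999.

First, the molecular formula is C12H13N (counting implicit H from valence).
  C: 12 × 12.011 = 144.132
  H: 13 × 1.008 = 13.104
  N: 1 × 14.007 = 14.007
Sum: 12×12.011 + 13×1.008 + 1×14.007 = 171.243 → 171.24 g/mol.

171.24 g/mol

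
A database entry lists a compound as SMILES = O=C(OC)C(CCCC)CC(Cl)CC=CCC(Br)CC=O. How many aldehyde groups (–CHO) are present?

1

The aldehyde motif appears at heavy-atom position 20 in the SMILES.
Other groups present: 1 alkene, 1 ester.
Aldehyde count: 1.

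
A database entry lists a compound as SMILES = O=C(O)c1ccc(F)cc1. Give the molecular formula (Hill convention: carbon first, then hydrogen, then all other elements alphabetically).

Walk through each heavy atom and fill implicit hydrogens from standard valence (C 4, N 3, O 2, S 2, halogen 1); for lowercase aromatic atoms, an aromatic c carries 1 H when it has two neighbours and 0 H with three, and aromatic n carries 0 H:
  atom 1: O, bond orders sum to 2 (valence 2) → 0 H
  atom 2: C, bond orders sum to 4 (valence 4) → 0 H
  atom 3: O, bond orders sum to 1 (valence 2) → 1 H
  atom 4: aromatic c, 3 neighbours → 0 H
  atom 5: aromatic c, 2 neighbours → 1 H
  atom 6: aromatic c, 2 neighbours → 1 H
  atom 7: aromatic c, 3 neighbours → 0 H
  atom 8: F (halogen, monovalent) → 0 H
  atom 9: aromatic c, 2 neighbours → 1 H
  atom 10: aromatic c, 2 neighbours → 1 H
Totals → C:7, H:5, F:1, O:2.

C7H5FO2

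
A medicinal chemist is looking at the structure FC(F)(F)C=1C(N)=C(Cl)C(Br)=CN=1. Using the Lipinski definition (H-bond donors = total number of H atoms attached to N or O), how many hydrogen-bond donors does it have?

Donors: find every N or O and count the H atoms it carries.
  atom 7 (N): bond orders sum to 1 → 2 H
  atom 13 (N): bond orders sum to 3 → 0 H
Lipinski HBD = 2.

2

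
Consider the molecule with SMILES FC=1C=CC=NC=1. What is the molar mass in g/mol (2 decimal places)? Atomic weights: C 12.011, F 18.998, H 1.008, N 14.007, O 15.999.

First, the molecular formula is C5H4FN (counting implicit H from valence).
  C: 5 × 12.011 = 60.055
  F: 1 × 18.998 = 18.998
  H: 4 × 1.008 = 4.032
  N: 1 × 14.007 = 14.007
Sum: 5×12.011 + 1×18.998 + 4×1.008 + 1×14.007 = 97.092 → 97.09 g/mol.

97.09 g/mol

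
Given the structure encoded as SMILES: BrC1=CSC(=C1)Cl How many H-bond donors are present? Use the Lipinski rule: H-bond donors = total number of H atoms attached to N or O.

Donors: find every N or O and count the H atoms it carries.
  (no N or O atoms present)
Lipinski HBD = 0.

0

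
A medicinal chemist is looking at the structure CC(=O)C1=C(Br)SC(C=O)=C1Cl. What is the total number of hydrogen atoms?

4

Walk through each heavy atom and fill implicit hydrogens from standard valence (C 4, N 3, O 2, S 2, halogen 1):
  atom 1: C, bond orders sum to 1 (valence 4) → 3 H
  atom 2: C, bond orders sum to 4 (valence 4) → 0 H
  atom 3: O, bond orders sum to 2 (valence 2) → 0 H
  atom 4: C, bond orders sum to 4 (valence 4) → 0 H
  atom 5: C, bond orders sum to 4 (valence 4) → 0 H
  atom 6: Br (halogen, monovalent) → 0 H
  atom 7: S, bond orders sum to 2 (valence 2) → 0 H
  atom 8: C, bond orders sum to 4 (valence 4) → 0 H
  atom 9: C, bond orders sum to 3 (valence 4) → 1 H
  atom 10: O, bond orders sum to 2 (valence 2) → 0 H
  atom 11: C, bond orders sum to 4 (valence 4) → 0 H
  atom 12: Cl (halogen, monovalent) → 0 H
Total hydrogens: 4.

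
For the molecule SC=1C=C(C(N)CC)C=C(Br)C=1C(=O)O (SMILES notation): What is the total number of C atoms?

10

Count every carbon token in the SMILES (each C, including those in ring-closure positions and inside branches).
Carbon count: 10.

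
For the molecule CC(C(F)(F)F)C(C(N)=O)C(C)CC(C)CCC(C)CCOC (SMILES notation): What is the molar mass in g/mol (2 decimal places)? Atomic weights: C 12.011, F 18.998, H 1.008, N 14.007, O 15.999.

First, the molecular formula is C17H32F3NO2 (counting implicit H from valence).
  C: 17 × 12.011 = 204.187
  F: 3 × 18.998 = 56.994
  H: 32 × 1.008 = 32.256
  N: 1 × 14.007 = 14.007
  O: 2 × 15.999 = 31.998
Sum: 17×12.011 + 3×18.998 + 32×1.008 + 1×14.007 + 2×15.999 = 339.442 → 339.44 g/mol.

339.44 g/mol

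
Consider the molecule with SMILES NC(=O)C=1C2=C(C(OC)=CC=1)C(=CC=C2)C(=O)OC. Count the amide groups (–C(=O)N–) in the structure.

1

The amide motif appears at heavy-atom position 2 in the SMILES.
Other groups present: 1 ester, 1 ether.
Amide count: 1.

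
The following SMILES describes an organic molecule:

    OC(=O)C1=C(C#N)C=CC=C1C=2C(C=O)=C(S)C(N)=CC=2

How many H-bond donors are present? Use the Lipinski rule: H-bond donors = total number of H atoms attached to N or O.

3

Donors: find every N or O and count the H atoms it carries.
  atom 1 (O): bond orders sum to 1 → 1 H
  atom 3 (O): bond orders sum to 2 → 0 H
  atom 7 (N): bond orders sum to 3 → 0 H
  atom 15 (O): bond orders sum to 2 → 0 H
  atom 19 (N): bond orders sum to 1 → 2 H
Lipinski HBD = 3.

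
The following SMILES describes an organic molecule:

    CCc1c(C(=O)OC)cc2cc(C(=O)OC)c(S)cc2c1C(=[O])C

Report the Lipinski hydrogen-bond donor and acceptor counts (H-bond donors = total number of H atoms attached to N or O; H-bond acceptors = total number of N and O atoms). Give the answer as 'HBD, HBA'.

Donors: find every N or O and count the H atoms it carries.
  atom 6 (O): bond orders sum to 2 → 0 H
  atom 7 (O): bond orders sum to 2 → 0 H
  atom 14 (O): bond orders sum to 2 → 0 H
  atom 15 (O): bond orders sum to 2 → 0 H
  atom 23 (O): bond orders sum to 2 → 0 H
Lipinski HBD = 0.
Acceptors: N atoms = 0, O atoms = 5 → HBA = 5.

0, 5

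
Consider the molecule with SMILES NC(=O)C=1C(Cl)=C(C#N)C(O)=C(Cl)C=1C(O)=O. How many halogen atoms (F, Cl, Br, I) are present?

Halogen atoms appear at heavy-atom positions 6, 13 (2×Cl).
Other groups present: 1 amide, 1 carboxylic acid, 1 hydroxyl, 1 nitrile.
Halogen count: 2.

2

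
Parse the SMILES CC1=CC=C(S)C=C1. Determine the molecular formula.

C7H8S

Walk through each heavy atom and fill implicit hydrogens from standard valence (C 4, N 3, O 2, S 2, halogen 1):
  atom 1: C, bond orders sum to 1 (valence 4) → 3 H
  atom 2: C, bond orders sum to 4 (valence 4) → 0 H
  atom 3: C, bond orders sum to 3 (valence 4) → 1 H
  atom 4: C, bond orders sum to 3 (valence 4) → 1 H
  atom 5: C, bond orders sum to 4 (valence 4) → 0 H
  atom 6: S, bond orders sum to 1 (valence 2) → 1 H
  atom 7: C, bond orders sum to 3 (valence 4) → 1 H
  atom 8: C, bond orders sum to 3 (valence 4) → 1 H
Totals → C:7, H:8, S:1.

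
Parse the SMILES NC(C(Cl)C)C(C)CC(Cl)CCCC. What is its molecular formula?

Walk through each heavy atom and fill implicit hydrogens from standard valence (C 4, N 3, O 2, S 2, halogen 1):
  atom 1: N, bond orders sum to 1 (valence 3) → 2 H
  atom 2: C, bond orders sum to 3 (valence 4) → 1 H
  atom 3: C, bond orders sum to 3 (valence 4) → 1 H
  atom 4: Cl (halogen, monovalent) → 0 H
  atom 5: C, bond orders sum to 1 (valence 4) → 3 H
  atom 6: C, bond orders sum to 3 (valence 4) → 1 H
  atom 7: C, bond orders sum to 1 (valence 4) → 3 H
  atom 8: C, bond orders sum to 2 (valence 4) → 2 H
  atom 9: C, bond orders sum to 3 (valence 4) → 1 H
  atom 10: Cl (halogen, monovalent) → 0 H
  atom 11: C, bond orders sum to 2 (valence 4) → 2 H
  atom 12: C, bond orders sum to 2 (valence 4) → 2 H
  atom 13: C, bond orders sum to 2 (valence 4) → 2 H
  atom 14: C, bond orders sum to 1 (valence 4) → 3 H
Totals → C:11, H:23, Cl:2, N:1.
In Hill order: C11H23Cl2N.

C11H23Cl2N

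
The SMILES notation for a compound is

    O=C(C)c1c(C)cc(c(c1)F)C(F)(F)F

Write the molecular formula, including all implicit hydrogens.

Walk through each heavy atom and fill implicit hydrogens from standard valence (C 4, N 3, O 2, S 2, halogen 1); for lowercase aromatic atoms, an aromatic c carries 1 H when it has two neighbours and 0 H with three, and aromatic n carries 0 H:
  atom 1: O, bond orders sum to 2 (valence 2) → 0 H
  atom 2: C, bond orders sum to 4 (valence 4) → 0 H
  atom 3: C, bond orders sum to 1 (valence 4) → 3 H
  atom 4: aromatic c, 3 neighbours → 0 H
  atom 5: aromatic c, 3 neighbours → 0 H
  atom 6: C, bond orders sum to 1 (valence 4) → 3 H
  atom 7: aromatic c, 2 neighbours → 1 H
  atom 8: aromatic c, 3 neighbours → 0 H
  atom 9: aromatic c, 3 neighbours → 0 H
  atom 10: aromatic c, 2 neighbours → 1 H
  atom 11: F (halogen, monovalent) → 0 H
  atom 12: C, bond orders sum to 4 (valence 4) → 0 H
  atom 13: F (halogen, monovalent) → 0 H
  atom 14: F (halogen, monovalent) → 0 H
  atom 15: F (halogen, monovalent) → 0 H
Totals → C:10, H:8, F:4, O:1.
In Hill order: C10H8F4O.

C10H8F4O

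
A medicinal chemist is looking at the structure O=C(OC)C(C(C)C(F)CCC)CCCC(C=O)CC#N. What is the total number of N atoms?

1

Scan the SMILES for N atoms (remember two-letter symbols like Cl and Br are single atoms).
Nitrogen count: 1.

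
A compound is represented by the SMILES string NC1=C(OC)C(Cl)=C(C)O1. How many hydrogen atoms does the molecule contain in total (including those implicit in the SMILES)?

8

Walk through each heavy atom and fill implicit hydrogens from standard valence (C 4, N 3, O 2, S 2, halogen 1):
  atom 1: N, bond orders sum to 1 (valence 3) → 2 H
  atom 2: C, bond orders sum to 4 (valence 4) → 0 H
  atom 3: C, bond orders sum to 4 (valence 4) → 0 H
  atom 4: O, bond orders sum to 2 (valence 2) → 0 H
  atom 5: C, bond orders sum to 1 (valence 4) → 3 H
  atom 6: C, bond orders sum to 4 (valence 4) → 0 H
  atom 7: Cl (halogen, monovalent) → 0 H
  atom 8: C, bond orders sum to 4 (valence 4) → 0 H
  atom 9: C, bond orders sum to 1 (valence 4) → 3 H
  atom 10: O, bond orders sum to 2 (valence 2) → 0 H
Total hydrogens: 8.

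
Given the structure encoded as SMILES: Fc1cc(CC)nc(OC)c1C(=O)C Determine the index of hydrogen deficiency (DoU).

5

Molecular formula: C10H12FNO2.
DoU = (2C + 2 + N − H − X) / 2, where X is the halogen count and O/S are ignored.
    = (2·10 + 2 + 1 − 12 − 1) / 2 = 10 / 2 = 5.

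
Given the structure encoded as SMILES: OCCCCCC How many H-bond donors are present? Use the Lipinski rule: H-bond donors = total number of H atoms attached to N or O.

1

Donors: find every N or O and count the H atoms it carries.
  atom 1 (O): bond orders sum to 1 → 1 H
Lipinski HBD = 1.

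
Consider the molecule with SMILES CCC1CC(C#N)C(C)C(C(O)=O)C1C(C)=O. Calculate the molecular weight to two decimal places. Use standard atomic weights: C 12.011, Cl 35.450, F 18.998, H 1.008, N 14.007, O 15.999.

237.30 g/mol

First, the molecular formula is C13H19NO3 (counting implicit H from valence).
  C: 13 × 12.011 = 156.143
  H: 19 × 1.008 = 19.152
  N: 1 × 14.007 = 14.007
  O: 3 × 15.999 = 47.997
Sum: 13×12.011 + 19×1.008 + 1×14.007 + 3×15.999 = 237.299 → 237.30 g/mol.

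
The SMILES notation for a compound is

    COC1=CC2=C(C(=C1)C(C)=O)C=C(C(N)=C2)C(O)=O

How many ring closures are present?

2

In SMILES, each pair of matching ring-closure digits denotes one ring-closing bond; the number of such bonds equals the number of independent rings.
Ring-closure bonds here: 2.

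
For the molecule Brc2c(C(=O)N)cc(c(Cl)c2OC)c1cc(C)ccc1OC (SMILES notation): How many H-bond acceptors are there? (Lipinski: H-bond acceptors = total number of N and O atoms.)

4

N atoms: 1; O atoms: 3.
Lipinski HBA = 1 + 3 = 4.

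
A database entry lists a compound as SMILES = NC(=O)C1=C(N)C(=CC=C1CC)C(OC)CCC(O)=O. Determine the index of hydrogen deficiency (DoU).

6

Molecular formula: C14H20N2O4.
DoU = (2C + 2 + N − H − X) / 2, where X is the halogen count and O/S are ignored.
    = (2·14 + 2 + 2 − 20 − 0) / 2 = 12 / 2 = 6.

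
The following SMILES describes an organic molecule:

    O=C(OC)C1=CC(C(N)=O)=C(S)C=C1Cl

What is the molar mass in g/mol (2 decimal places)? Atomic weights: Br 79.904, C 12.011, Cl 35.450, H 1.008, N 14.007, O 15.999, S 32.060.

245.68 g/mol

First, the molecular formula is C9H8ClNO3S (counting implicit H from valence).
  C: 9 × 12.011 = 108.099
  Cl: 1 × 35.450 = 35.450
  H: 8 × 1.008 = 8.064
  N: 1 × 14.007 = 14.007
  O: 3 × 15.999 = 47.997
  S: 1 × 32.060 = 32.060
Sum: 9×12.011 + 1×35.450 + 8×1.008 + 1×14.007 + 3×15.999 + 1×32.060 = 245.677 → 245.68 g/mol.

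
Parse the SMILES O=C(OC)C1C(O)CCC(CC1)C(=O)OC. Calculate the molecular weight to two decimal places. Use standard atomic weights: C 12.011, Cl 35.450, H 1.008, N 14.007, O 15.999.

First, the molecular formula is C11H18O5 (counting implicit H from valence).
  C: 11 × 12.011 = 132.121
  H: 18 × 1.008 = 18.144
  O: 5 × 15.999 = 79.995
Sum: 11×12.011 + 18×1.008 + 5×15.999 = 230.260 → 230.26 g/mol.

230.26 g/mol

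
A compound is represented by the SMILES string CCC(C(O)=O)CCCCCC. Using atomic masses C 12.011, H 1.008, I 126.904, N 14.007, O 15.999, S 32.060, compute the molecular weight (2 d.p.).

172.27 g/mol

First, the molecular formula is C10H20O2 (counting implicit H from valence).
  C: 10 × 12.011 = 120.110
  H: 20 × 1.008 = 20.160
  O: 2 × 15.999 = 31.998
Sum: 10×12.011 + 20×1.008 + 2×15.999 = 172.268 → 172.27 g/mol.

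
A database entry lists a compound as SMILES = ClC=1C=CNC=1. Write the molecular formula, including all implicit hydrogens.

Walk through each heavy atom and fill implicit hydrogens from standard valence (C 4, N 3, O 2, S 2, halogen 1):
  atom 1: Cl (halogen, monovalent) → 0 H
  atom 2: C, bond orders sum to 4 (valence 4) → 0 H
  atom 3: C, bond orders sum to 3 (valence 4) → 1 H
  atom 4: C, bond orders sum to 3 (valence 4) → 1 H
  atom 5: N, bond orders sum to 2 (valence 3) → 1 H
  atom 6: C, bond orders sum to 3 (valence 4) → 1 H
Totals → C:4, H:4, Cl:1, N:1.

C4H4ClN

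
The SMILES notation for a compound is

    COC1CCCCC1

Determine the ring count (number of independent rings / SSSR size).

1

In SMILES, each pair of matching ring-closure digits denotes one ring-closing bond; the number of such bonds equals the number of independent rings.
Ring-closure bonds here: 1.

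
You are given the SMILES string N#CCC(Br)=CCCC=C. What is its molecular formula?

Walk through each heavy atom and fill implicit hydrogens from standard valence (C 4, N 3, O 2, S 2, halogen 1):
  atom 1: N, bond orders sum to 3 (valence 3) → 0 H
  atom 2: C, bond orders sum to 4 (valence 4) → 0 H
  atom 3: C, bond orders sum to 2 (valence 4) → 2 H
  atom 4: C, bond orders sum to 4 (valence 4) → 0 H
  atom 5: Br (halogen, monovalent) → 0 H
  atom 6: C, bond orders sum to 3 (valence 4) → 1 H
  atom 7: C, bond orders sum to 2 (valence 4) → 2 H
  atom 8: C, bond orders sum to 2 (valence 4) → 2 H
  atom 9: C, bond orders sum to 3 (valence 4) → 1 H
  atom 10: C, bond orders sum to 2 (valence 4) → 2 H
Totals → C:8, H:10, Br:1, N:1.

C8H10BrN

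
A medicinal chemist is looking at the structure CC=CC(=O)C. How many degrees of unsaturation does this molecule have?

2

Degree of unsaturation = (number of rings) + (number of π bonds).
Ring closures in the SMILES: 0.
π bonds: 2 double bonds (each 1 DoU) → 2 DoU from unsaturation.
Total DoU = 0 + 2 = 2.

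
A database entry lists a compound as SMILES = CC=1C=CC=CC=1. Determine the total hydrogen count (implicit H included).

Walk through each heavy atom and fill implicit hydrogens from standard valence (C 4, N 3, O 2, S 2, halogen 1):
  atom 1: C, bond orders sum to 1 (valence 4) → 3 H
  atom 2: C, bond orders sum to 4 (valence 4) → 0 H
  atom 3: C, bond orders sum to 3 (valence 4) → 1 H
  atom 4: C, bond orders sum to 3 (valence 4) → 1 H
  atom 5: C, bond orders sum to 3 (valence 4) → 1 H
  atom 6: C, bond orders sum to 3 (valence 4) → 1 H
  atom 7: C, bond orders sum to 3 (valence 4) → 1 H
Total hydrogens: 8.

8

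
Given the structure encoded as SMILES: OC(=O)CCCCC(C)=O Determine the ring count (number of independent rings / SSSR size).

In SMILES, each pair of matching ring-closure digits denotes one ring-closing bond; the number of such bonds equals the number of independent rings.
Ring-closure bonds here: 0.

0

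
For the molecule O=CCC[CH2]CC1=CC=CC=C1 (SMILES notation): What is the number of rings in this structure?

In SMILES, each pair of matching ring-closure digits denotes one ring-closing bond; the number of such bonds equals the number of independent rings.
Ring-closure bonds here: 1.

1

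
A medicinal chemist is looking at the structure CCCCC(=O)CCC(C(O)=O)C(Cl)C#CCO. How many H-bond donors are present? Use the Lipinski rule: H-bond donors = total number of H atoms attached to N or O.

Donors: find every N or O and count the H atoms it carries.
  atom 6 (O): bond orders sum to 2 → 0 H
  atom 11 (O): bond orders sum to 1 → 1 H
  atom 12 (O): bond orders sum to 2 → 0 H
  atom 18 (O): bond orders sum to 1 → 1 H
Lipinski HBD = 2.

2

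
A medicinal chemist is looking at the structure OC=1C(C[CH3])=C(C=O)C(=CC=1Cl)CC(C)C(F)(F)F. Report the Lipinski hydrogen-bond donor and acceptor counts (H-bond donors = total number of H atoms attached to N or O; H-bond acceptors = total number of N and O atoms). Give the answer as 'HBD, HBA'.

1, 2

Donors: find every N or O and count the H atoms it carries.
  atom 1 (O): bond orders sum to 1 → 1 H
  atom 8 (O): bond orders sum to 2 → 0 H
Lipinski HBD = 1.
Acceptors: N atoms = 0, O atoms = 2 → HBA = 2.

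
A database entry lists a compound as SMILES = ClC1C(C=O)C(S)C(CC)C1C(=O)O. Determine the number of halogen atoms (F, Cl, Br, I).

Halogen atoms appear at heavy-atom position 1 (1×Cl).
Other groups present: 1 aldehyde, 1 carboxylic acid, 1 thiol.
Halogen count: 1.

1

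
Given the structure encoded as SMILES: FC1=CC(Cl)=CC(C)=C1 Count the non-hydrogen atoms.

9

Every atom symbol written in the SMILES (organic subset) is one heavy atom; implicit H are not written.
Heavy atoms by element → C:7, Cl:1, F:1.
Total: 9.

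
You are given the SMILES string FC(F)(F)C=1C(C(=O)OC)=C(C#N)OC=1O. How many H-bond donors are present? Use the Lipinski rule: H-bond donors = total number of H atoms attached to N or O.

Donors: find every N or O and count the H atoms it carries.
  atom 8 (O): bond orders sum to 2 → 0 H
  atom 9 (O): bond orders sum to 2 → 0 H
  atom 13 (N): bond orders sum to 3 → 0 H
  atom 14 (O): bond orders sum to 2 → 0 H
  atom 16 (O): bond orders sum to 1 → 1 H
Lipinski HBD = 1.

1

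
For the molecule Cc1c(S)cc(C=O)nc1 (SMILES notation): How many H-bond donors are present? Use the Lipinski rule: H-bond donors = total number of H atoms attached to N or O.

Donors: find every N or O and count the H atoms it carries.
  atom 8 (O): bond orders sum to 2 → 0 H
  atom 9 (N): bond orders sum to 3 → 0 H
Lipinski HBD = 0.

0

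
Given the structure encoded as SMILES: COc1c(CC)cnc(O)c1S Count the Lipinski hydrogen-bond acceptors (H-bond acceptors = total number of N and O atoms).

N atoms: 1; O atoms: 2.
Lipinski HBA = 1 + 2 = 3.

3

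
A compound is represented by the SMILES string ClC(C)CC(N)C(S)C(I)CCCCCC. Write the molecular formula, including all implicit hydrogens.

C12H25ClINS

Walk through each heavy atom and fill implicit hydrogens from standard valence (C 4, N 3, O 2, S 2, halogen 1):
  atom 1: Cl (halogen, monovalent) → 0 H
  atom 2: C, bond orders sum to 3 (valence 4) → 1 H
  atom 3: C, bond orders sum to 1 (valence 4) → 3 H
  atom 4: C, bond orders sum to 2 (valence 4) → 2 H
  atom 5: C, bond orders sum to 3 (valence 4) → 1 H
  atom 6: N, bond orders sum to 1 (valence 3) → 2 H
  atom 7: C, bond orders sum to 3 (valence 4) → 1 H
  atom 8: S, bond orders sum to 1 (valence 2) → 1 H
  atom 9: C, bond orders sum to 3 (valence 4) → 1 H
  atom 10: I (halogen, monovalent) → 0 H
  atom 11: C, bond orders sum to 2 (valence 4) → 2 H
  atom 12: C, bond orders sum to 2 (valence 4) → 2 H
  atom 13: C, bond orders sum to 2 (valence 4) → 2 H
  atom 14: C, bond orders sum to 2 (valence 4) → 2 H
  atom 15: C, bond orders sum to 2 (valence 4) → 2 H
  atom 16: C, bond orders sum to 1 (valence 4) → 3 H
Totals → C:12, H:25, Cl:1, I:1, N:1, S:1.
In Hill order: C12H25ClINS.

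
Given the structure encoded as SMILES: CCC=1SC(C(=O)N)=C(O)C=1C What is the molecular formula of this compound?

Walk through each heavy atom and fill implicit hydrogens from standard valence (C 4, N 3, O 2, S 2, halogen 1):
  atom 1: C, bond orders sum to 1 (valence 4) → 3 H
  atom 2: C, bond orders sum to 2 (valence 4) → 2 H
  atom 3: C, bond orders sum to 4 (valence 4) → 0 H
  atom 4: S, bond orders sum to 2 (valence 2) → 0 H
  atom 5: C, bond orders sum to 4 (valence 4) → 0 H
  atom 6: C, bond orders sum to 4 (valence 4) → 0 H
  atom 7: O, bond orders sum to 2 (valence 2) → 0 H
  atom 8: N, bond orders sum to 1 (valence 3) → 2 H
  atom 9: C, bond orders sum to 4 (valence 4) → 0 H
  atom 10: O, bond orders sum to 1 (valence 2) → 1 H
  atom 11: C, bond orders sum to 4 (valence 4) → 0 H
  atom 12: C, bond orders sum to 1 (valence 4) → 3 H
Totals → C:8, H:11, N:1, O:2, S:1.
In Hill order: C8H11NO2S.

C8H11NO2S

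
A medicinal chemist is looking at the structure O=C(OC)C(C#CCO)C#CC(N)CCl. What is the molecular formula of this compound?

Walk through each heavy atom and fill implicit hydrogens from standard valence (C 4, N 3, O 2, S 2, halogen 1):
  atom 1: O, bond orders sum to 2 (valence 2) → 0 H
  atom 2: C, bond orders sum to 4 (valence 4) → 0 H
  atom 3: O, bond orders sum to 2 (valence 2) → 0 H
  atom 4: C, bond orders sum to 1 (valence 4) → 3 H
  atom 5: C, bond orders sum to 3 (valence 4) → 1 H
  atom 6: C, bond orders sum to 4 (valence 4) → 0 H
  atom 7: C, bond orders sum to 4 (valence 4) → 0 H
  atom 8: C, bond orders sum to 2 (valence 4) → 2 H
  atom 9: O, bond orders sum to 1 (valence 2) → 1 H
  atom 10: C, bond orders sum to 4 (valence 4) → 0 H
  atom 11: C, bond orders sum to 4 (valence 4) → 0 H
  atom 12: C, bond orders sum to 3 (valence 4) → 1 H
  atom 13: N, bond orders sum to 1 (valence 3) → 2 H
  atom 14: C, bond orders sum to 2 (valence 4) → 2 H
  atom 15: Cl (halogen, monovalent) → 0 H
Totals → C:10, H:12, Cl:1, N:1, O:3.

C10H12ClNO3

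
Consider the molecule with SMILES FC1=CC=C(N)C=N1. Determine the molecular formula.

Walk through each heavy atom and fill implicit hydrogens from standard valence (C 4, N 3, O 2, S 2, halogen 1):
  atom 1: F (halogen, monovalent) → 0 H
  atom 2: C, bond orders sum to 4 (valence 4) → 0 H
  atom 3: C, bond orders sum to 3 (valence 4) → 1 H
  atom 4: C, bond orders sum to 3 (valence 4) → 1 H
  atom 5: C, bond orders sum to 4 (valence 4) → 0 H
  atom 6: N, bond orders sum to 1 (valence 3) → 2 H
  atom 7: C, bond orders sum to 3 (valence 4) → 1 H
  atom 8: N, bond orders sum to 3 (valence 3) → 0 H
Totals → C:5, H:5, F:1, N:2.

C5H5FN2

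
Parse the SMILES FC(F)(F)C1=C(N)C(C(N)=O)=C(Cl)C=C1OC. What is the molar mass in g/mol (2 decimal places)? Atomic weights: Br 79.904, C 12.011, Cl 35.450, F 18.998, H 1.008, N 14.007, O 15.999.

268.62 g/mol

First, the molecular formula is C9H8ClF3N2O2 (counting implicit H from valence).
  C: 9 × 12.011 = 108.099
  Cl: 1 × 35.450 = 35.450
  F: 3 × 18.998 = 56.994
  H: 8 × 1.008 = 8.064
  N: 2 × 14.007 = 28.014
  O: 2 × 15.999 = 31.998
Sum: 9×12.011 + 1×35.450 + 3×18.998 + 8×1.008 + 2×14.007 + 2×15.999 = 268.619 → 268.62 g/mol.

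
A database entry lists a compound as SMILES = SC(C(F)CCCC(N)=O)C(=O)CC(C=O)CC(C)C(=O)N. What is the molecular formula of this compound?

Walk through each heavy atom and fill implicit hydrogens from standard valence (C 4, N 3, O 2, S 2, halogen 1):
  atom 1: S, bond orders sum to 1 (valence 2) → 1 H
  atom 2: C, bond orders sum to 3 (valence 4) → 1 H
  atom 3: C, bond orders sum to 3 (valence 4) → 1 H
  atom 4: F (halogen, monovalent) → 0 H
  atom 5: C, bond orders sum to 2 (valence 4) → 2 H
  atom 6: C, bond orders sum to 2 (valence 4) → 2 H
  atom 7: C, bond orders sum to 2 (valence 4) → 2 H
  atom 8: C, bond orders sum to 4 (valence 4) → 0 H
  atom 9: N, bond orders sum to 1 (valence 3) → 2 H
  atom 10: O, bond orders sum to 2 (valence 2) → 0 H
  atom 11: C, bond orders sum to 4 (valence 4) → 0 H
  atom 12: O, bond orders sum to 2 (valence 2) → 0 H
  atom 13: C, bond orders sum to 2 (valence 4) → 2 H
  atom 14: C, bond orders sum to 3 (valence 4) → 1 H
  atom 15: C, bond orders sum to 3 (valence 4) → 1 H
  atom 16: O, bond orders sum to 2 (valence 2) → 0 H
  atom 17: C, bond orders sum to 2 (valence 4) → 2 H
  atom 18: C, bond orders sum to 3 (valence 4) → 1 H
  atom 19: C, bond orders sum to 1 (valence 4) → 3 H
  atom 20: C, bond orders sum to 4 (valence 4) → 0 H
  atom 21: O, bond orders sum to 2 (valence 2) → 0 H
  atom 22: N, bond orders sum to 1 (valence 3) → 2 H
Totals → C:14, H:23, F:1, N:2, O:4, S:1.

C14H23FN2O4S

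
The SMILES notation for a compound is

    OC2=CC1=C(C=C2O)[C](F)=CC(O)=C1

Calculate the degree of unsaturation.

Molecular formula: C10H7FO3.
DoU = (2C + 2 + N − H − X) / 2, where X is the halogen count and O/S are ignored.
    = (2·10 + 2 + 0 − 7 − 1) / 2 = 14 / 2 = 7.

7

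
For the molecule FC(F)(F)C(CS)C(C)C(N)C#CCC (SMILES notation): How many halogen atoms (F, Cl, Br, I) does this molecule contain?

3

Halogen atoms appear at heavy-atom positions 1, 3, 4 (3×F).
Other groups present: 1 alkyne, 1 primary amine, 1 thiol.
Halogen count: 3.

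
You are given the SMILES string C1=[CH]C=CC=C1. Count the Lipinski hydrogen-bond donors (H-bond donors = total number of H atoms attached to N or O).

Donors: find every N or O and count the H atoms it carries.
  (no N or O atoms present)
Lipinski HBD = 0.

0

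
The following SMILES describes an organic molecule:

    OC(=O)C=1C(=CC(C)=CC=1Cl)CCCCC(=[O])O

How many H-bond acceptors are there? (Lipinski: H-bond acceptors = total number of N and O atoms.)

N atoms: 0; O atoms: 4.
Lipinski HBA = 0 + 4 = 4.

4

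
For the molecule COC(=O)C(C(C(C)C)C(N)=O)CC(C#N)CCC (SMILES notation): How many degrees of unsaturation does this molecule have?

4

Degree of unsaturation = (number of rings) + (number of π bonds).
Ring closures in the SMILES: 0.
π bonds: 2 double bonds (each 1 DoU), 1 triple bond (each 2 DoU) → 4 DoU from unsaturation.
Total DoU = 0 + 4 = 4.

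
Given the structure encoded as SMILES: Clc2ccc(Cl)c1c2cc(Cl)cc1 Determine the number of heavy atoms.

Every atom symbol written in the SMILES (organic subset) is one heavy atom; implicit H are not written.
Heavy atoms by element → C:10, Cl:3.
Total: 13.

13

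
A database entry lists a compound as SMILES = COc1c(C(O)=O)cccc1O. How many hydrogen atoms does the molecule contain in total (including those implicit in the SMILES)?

Walk through each heavy atom and fill implicit hydrogens from standard valence (C 4, N 3, O 2, S 2, halogen 1); for lowercase aromatic atoms, an aromatic c carries 1 H when it has two neighbours and 0 H with three, and aromatic n carries 0 H:
  atom 1: C, bond orders sum to 1 (valence 4) → 3 H
  atom 2: O, bond orders sum to 2 (valence 2) → 0 H
  atom 3: aromatic c, 3 neighbours → 0 H
  atom 4: aromatic c, 3 neighbours → 0 H
  atom 5: C, bond orders sum to 4 (valence 4) → 0 H
  atom 6: O, bond orders sum to 1 (valence 2) → 1 H
  atom 7: O, bond orders sum to 2 (valence 2) → 0 H
  atom 8: aromatic c, 2 neighbours → 1 H
  atom 9: aromatic c, 2 neighbours → 1 H
  atom 10: aromatic c, 2 neighbours → 1 H
  atom 11: aromatic c, 3 neighbours → 0 H
  atom 12: O, bond orders sum to 1 (valence 2) → 1 H
Total hydrogens: 8.

8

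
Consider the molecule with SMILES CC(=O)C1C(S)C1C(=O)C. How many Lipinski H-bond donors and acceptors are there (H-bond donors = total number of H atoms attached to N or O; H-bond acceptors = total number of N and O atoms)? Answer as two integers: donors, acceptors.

Donors: find every N or O and count the H atoms it carries.
  atom 3 (O): bond orders sum to 2 → 0 H
  atom 9 (O): bond orders sum to 2 → 0 H
Lipinski HBD = 0.
Acceptors: N atoms = 0, O atoms = 2 → HBA = 2.

0, 2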